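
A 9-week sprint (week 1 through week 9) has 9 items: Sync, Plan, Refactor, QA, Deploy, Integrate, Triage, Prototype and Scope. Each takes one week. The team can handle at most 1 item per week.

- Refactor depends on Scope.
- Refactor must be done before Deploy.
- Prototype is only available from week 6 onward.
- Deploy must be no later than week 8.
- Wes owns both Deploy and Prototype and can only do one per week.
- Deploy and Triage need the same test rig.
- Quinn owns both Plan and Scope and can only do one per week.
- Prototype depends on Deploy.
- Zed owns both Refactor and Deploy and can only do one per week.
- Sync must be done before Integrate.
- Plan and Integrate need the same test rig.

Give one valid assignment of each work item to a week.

Triage=week 9; Scope=week 1; Prototype=week 6; QA=week 8; Sync=week 4; Deploy=week 3; Plan=week 7; Integrate=week 5; Refactor=week 2

Checking: Refactor(week 2) before Deploy(week 3); Scope(week 1) before Refactor(week 2); Deploy(week 3) before Prototype(week 6); Sync(week 4) before Integrate(week 5); Plan(week 7) != Integrate(week 5); Plan(week 7) != Scope(week 1); Refactor(week 2) != Deploy(week 3); Deploy(week 3) != Prototype(week 6); Deploy(week 3) != Triage(week 9); Prototype=week 6 in [week 6,week 9]; Deploy=week 3 in [week 1,week 8]; max 1 per week (cap 1).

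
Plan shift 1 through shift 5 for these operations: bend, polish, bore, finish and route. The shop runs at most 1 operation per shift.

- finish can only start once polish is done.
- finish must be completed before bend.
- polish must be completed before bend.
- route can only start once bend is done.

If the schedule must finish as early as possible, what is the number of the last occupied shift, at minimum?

5

The precedence chain requires at least 4 distinct shifts.
With at most 1 per shift and 5 operations, at least 5 shifts are needed.
5 works (last occupied shift: shift 5): for example polish in shift 1, finish in shift 2, route in shift 4, bend in shift 3, bore in shift 5.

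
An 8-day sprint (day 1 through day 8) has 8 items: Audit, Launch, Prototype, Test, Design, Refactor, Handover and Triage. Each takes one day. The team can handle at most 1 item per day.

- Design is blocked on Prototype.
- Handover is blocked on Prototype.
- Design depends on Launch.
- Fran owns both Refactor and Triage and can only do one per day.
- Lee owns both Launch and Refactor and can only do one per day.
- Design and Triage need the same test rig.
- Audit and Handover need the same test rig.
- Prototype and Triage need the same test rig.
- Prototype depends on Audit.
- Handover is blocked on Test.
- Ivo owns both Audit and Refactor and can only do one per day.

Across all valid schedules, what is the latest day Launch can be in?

Downstream work caps Launch at day 7.
Launch at day 7 is achievable: Launch -> day 7; Audit -> day 1; Refactor -> day 5; Design -> day 8; Triage -> day 6; Handover -> day 4; Prototype -> day 2; Test -> day 3.

day 7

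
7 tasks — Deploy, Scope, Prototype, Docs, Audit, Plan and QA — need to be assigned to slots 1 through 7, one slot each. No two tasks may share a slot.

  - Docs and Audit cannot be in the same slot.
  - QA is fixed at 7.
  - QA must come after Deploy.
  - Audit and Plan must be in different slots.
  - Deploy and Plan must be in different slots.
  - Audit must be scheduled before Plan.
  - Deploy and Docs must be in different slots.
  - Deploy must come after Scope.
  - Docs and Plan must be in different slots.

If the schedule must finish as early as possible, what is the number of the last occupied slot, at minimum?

The precedence chain requires at least 3 distinct slots.
With at most 1 per slot and 7 tasks, at least 7 slots are needed.
QA can't be placed before 7, so the schedule must run through at least slot 7.
7 works (last occupied slot: 7): for example Deploy=2, Scope=1, Audit=3, QA=7, Prototype=5, Docs=6, Plan=4.

7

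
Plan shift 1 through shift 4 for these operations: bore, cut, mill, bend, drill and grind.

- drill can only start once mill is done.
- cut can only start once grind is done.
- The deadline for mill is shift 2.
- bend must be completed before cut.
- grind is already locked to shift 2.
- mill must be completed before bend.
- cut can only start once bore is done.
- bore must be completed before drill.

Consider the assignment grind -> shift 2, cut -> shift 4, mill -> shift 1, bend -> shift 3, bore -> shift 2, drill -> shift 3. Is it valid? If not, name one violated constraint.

cut can only start once bore is done — holds.
drill can only start once mill is done — holds.
bore must be completed before drill — holds.
bend must be completed before cut — holds.
cut can only start once grind is done — holds.
grind is already locked to shift 2 — holds.
The deadline for mill is shift 2 — holds.
mill must be completed before bend — holds.

Yes, all constraints hold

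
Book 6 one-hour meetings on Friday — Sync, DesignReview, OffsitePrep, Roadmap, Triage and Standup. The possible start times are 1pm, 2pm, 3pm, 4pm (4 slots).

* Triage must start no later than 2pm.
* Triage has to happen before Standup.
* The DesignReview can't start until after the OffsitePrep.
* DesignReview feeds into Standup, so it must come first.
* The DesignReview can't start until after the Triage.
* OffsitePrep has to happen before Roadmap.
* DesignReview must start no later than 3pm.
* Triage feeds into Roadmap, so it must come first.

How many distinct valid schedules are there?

Splitting on Sync: it can be 1pm (15), 2pm (15), 3pm (15), 4pm (15). Listing each branch's schedules as (DesignReview, OffsitePrep, Roadmap, Triage, Standup):
Sync=1pm: (2pm,1pm,2pm,1pm,3pm) (2pm,1pm,2pm,1pm,4pm) (2pm,1pm,3pm,1pm,3pm) (2pm,1pm,3pm,1pm,4pm) (2pm,1pm,4pm,1pm,3pm) (2pm,1pm,4pm,1pm,4pm) (3pm,1pm,2pm,1pm,4pm) (3pm,1pm,3pm,1pm,4pm) (3pm,1pm,3pm,2pm,4pm) (3pm,1pm,4pm,1pm,4pm) (3pm,1pm,4pm,2pm,4pm) (3pm,2pm,3pm,1pm,4pm) (3pm,2pm,3pm,2pm,4pm) (3pm,2pm,4pm,1pm,4pm) (3pm,2pm,4pm,2pm,4pm) — 15.
Sync=2pm: (2pm,1pm,2pm,1pm,3pm) (2pm,1pm,2pm,1pm,4pm) (2pm,1pm,3pm,1pm,3pm) (2pm,1pm,3pm,1pm,4pm) (2pm,1pm,4pm,1pm,3pm) (2pm,1pm,4pm,1pm,4pm) (3pm,1pm,2pm,1pm,4pm) (3pm,1pm,3pm,1pm,4pm) (3pm,1pm,3pm,2pm,4pm) (3pm,1pm,4pm,1pm,4pm) (3pm,1pm,4pm,2pm,4pm) (3pm,2pm,3pm,1pm,4pm) (3pm,2pm,3pm,2pm,4pm) (3pm,2pm,4pm,1pm,4pm) (3pm,2pm,4pm,2pm,4pm) — 15.
Sync=3pm: (2pm,1pm,2pm,1pm,3pm) (2pm,1pm,2pm,1pm,4pm) (2pm,1pm,3pm,1pm,3pm) (2pm,1pm,3pm,1pm,4pm) (2pm,1pm,4pm,1pm,3pm) (2pm,1pm,4pm,1pm,4pm) (3pm,1pm,2pm,1pm,4pm) (3pm,1pm,3pm,1pm,4pm) (3pm,1pm,3pm,2pm,4pm) (3pm,1pm,4pm,1pm,4pm) (3pm,1pm,4pm,2pm,4pm) (3pm,2pm,3pm,1pm,4pm) (3pm,2pm,3pm,2pm,4pm) (3pm,2pm,4pm,1pm,4pm) (3pm,2pm,4pm,2pm,4pm) — 15.
Sync=4pm: (2pm,1pm,2pm,1pm,3pm) (2pm,1pm,2pm,1pm,4pm) (2pm,1pm,3pm,1pm,3pm) (2pm,1pm,3pm,1pm,4pm) (2pm,1pm,4pm,1pm,3pm) (2pm,1pm,4pm,1pm,4pm) (3pm,1pm,2pm,1pm,4pm) (3pm,1pm,3pm,1pm,4pm) (3pm,1pm,3pm,2pm,4pm) (3pm,1pm,4pm,1pm,4pm) (3pm,1pm,4pm,2pm,4pm) (3pm,2pm,3pm,1pm,4pm) (3pm,2pm,3pm,2pm,4pm) (3pm,2pm,4pm,1pm,4pm) (3pm,2pm,4pm,2pm,4pm) — 15.
Summing: 15 + 15 + 15 + 15 = 60.

60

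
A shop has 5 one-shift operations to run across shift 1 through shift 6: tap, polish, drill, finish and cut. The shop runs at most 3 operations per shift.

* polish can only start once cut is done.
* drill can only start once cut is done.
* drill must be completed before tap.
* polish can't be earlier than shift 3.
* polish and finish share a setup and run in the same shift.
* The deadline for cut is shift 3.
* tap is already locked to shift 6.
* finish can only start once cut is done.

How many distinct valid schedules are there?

Splitting on polish: it can be shift 3 (7), shift 4 (9), shift 5 (9), shift 6 (9). Listing each branch's schedules as (tap, drill, finish, cut) by shift number:
polish=shift 3: (6,2,3,1) (6,3,3,1) (6,3,3,2) (6,4,3,1) (6,4,3,2) (6,5,3,1) (6,5,3,2) — 7.
polish=shift 4: (6,2,4,1) (6,3,4,1) (6,3,4,2) (6,4,4,1) (6,4,4,2) (6,4,4,3) (6,5,4,1) (6,5,4,2) (6,5,4,3) — 9.
polish=shift 5: (6,2,5,1) (6,3,5,1) (6,3,5,2) (6,4,5,1) (6,4,5,2) (6,4,5,3) (6,5,5,1) (6,5,5,2) (6,5,5,3) — 9.
polish=shift 6: (6,2,6,1) (6,3,6,1) (6,3,6,2) (6,4,6,1) (6,4,6,2) (6,4,6,3) (6,5,6,1) (6,5,6,2) (6,5,6,3) — 9.
Summing: 7 + 9 + 9 + 9 = 34.

34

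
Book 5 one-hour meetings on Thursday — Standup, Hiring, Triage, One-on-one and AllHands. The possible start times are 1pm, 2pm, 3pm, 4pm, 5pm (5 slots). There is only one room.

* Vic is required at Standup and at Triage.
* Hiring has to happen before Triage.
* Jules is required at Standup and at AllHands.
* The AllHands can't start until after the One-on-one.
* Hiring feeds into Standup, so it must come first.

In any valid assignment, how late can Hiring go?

3pm

Downstream work caps Hiring at 4pm.
Hiring at 3pm is achievable: Triage=5pm, Hiring=3pm, One-on-one=1pm, Standup=4pm, AllHands=2pm.
Nothing later works — the conflict and capacity constraints rule out every slot after 3pm.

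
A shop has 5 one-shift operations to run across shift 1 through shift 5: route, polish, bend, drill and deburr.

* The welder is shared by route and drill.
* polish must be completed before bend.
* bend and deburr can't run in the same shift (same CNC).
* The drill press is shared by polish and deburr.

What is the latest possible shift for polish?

Downstream work caps polish at shift 4.
polish at shift 4 is achievable: route in shift 1; drill in shift 2; deburr in shift 1; bend in shift 5; polish in shift 4.

shift 4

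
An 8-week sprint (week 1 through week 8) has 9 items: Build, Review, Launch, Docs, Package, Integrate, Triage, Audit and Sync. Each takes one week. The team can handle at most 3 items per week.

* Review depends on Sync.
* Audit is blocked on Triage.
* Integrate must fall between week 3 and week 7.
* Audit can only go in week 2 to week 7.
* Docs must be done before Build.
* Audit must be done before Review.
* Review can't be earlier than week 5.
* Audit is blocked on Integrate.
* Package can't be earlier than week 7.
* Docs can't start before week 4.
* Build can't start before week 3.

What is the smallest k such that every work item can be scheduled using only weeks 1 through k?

The precedence chain requires at least 3 distinct weeks.
With at most 3 per week and 9 work items, at least 3 weeks are needed.
Package can't be placed before week 7, so the schedule must run through at least week 7.
7 works (last occupied week: week 7): for example Sync in week 1; Docs in week 4; Launch in week 1; Audit in week 4; Build in week 5; Integrate in week 3; Review in week 5; Triage in week 1; Package in week 7.

7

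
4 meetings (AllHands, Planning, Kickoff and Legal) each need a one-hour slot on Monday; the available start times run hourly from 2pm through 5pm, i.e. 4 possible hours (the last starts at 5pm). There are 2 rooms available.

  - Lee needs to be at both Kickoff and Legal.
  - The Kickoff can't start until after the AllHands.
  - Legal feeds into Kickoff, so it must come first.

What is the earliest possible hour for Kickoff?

Precedence pushes Kickoff to at least 3pm.
Kickoff at 3pm is achievable: AllHands -> 2pm, Kickoff -> 3pm, Legal -> 2pm, Planning -> 3pm.

3pm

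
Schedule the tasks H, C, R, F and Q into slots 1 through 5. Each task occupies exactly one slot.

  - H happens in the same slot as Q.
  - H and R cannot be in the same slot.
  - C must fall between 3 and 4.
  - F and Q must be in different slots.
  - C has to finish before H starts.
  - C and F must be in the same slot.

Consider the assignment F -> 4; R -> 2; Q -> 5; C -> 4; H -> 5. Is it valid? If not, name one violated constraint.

H and R cannot be in the same slot — holds.
F and Q must be in different slots — holds.
C and F must be in the same slot — holds.
C must fall between 3 and 4 — holds.
C has to finish before H starts — holds.
H happens in the same slot as Q — holds.

Yes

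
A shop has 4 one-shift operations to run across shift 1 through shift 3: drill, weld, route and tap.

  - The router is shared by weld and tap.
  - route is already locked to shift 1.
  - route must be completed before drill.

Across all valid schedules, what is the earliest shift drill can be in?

Precedence pushes drill to at least shift 2.
drill at shift 2 is achievable: tap -> shift 2; weld -> shift 1; route -> shift 1; drill -> shift 2.

shift 2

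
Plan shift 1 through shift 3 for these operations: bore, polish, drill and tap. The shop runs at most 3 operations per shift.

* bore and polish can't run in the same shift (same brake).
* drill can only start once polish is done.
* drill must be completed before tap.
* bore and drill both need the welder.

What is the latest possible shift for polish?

Downstream work caps polish at shift 1.
polish at shift 1 is achievable: drill in shift 2, polish in shift 1, tap in shift 3, bore in shift 3.

shift 1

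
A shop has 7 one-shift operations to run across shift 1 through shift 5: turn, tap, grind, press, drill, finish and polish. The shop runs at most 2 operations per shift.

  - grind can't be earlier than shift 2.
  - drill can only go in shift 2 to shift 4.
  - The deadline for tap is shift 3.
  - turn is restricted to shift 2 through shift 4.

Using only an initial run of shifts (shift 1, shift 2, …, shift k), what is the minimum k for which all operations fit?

4 shifts

With at most 2 per shift and 7 operations, at least 4 shifts are needed.
turn can't be placed before shift 2, so the schedule must run through at least shift 2.
4 works (last occupied shift: shift 4): for example press -> shift 1, finish -> shift 3, tap -> shift 1, drill -> shift 3, grind -> shift 2, polish -> shift 4, turn -> shift 2.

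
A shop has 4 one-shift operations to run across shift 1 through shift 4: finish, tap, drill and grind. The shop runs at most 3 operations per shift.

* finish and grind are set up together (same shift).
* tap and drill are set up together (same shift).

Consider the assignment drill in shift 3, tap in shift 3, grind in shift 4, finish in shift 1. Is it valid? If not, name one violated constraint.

tap and drill are set up together (same shift) — holds.
finish and grind are set up together (same shift) — violated.
The shop runs at most 3 operations per shift — holds.

Invalid. finish and grind are set up together (same shift).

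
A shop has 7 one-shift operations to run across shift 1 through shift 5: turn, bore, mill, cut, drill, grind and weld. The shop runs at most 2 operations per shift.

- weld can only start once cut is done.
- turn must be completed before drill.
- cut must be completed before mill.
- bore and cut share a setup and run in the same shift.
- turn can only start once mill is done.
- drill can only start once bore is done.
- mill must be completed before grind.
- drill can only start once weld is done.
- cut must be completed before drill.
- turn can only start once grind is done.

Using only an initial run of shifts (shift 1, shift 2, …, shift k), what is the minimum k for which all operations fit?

5 shifts

The precedence chain requires at least 5 distinct shifts.
With at most 2 per shift and 7 operations, at least 4 shifts are needed.
5 works (last occupied shift: shift 5): for example grind in shift 3, turn in shift 4, mill in shift 2, drill in shift 5, weld in shift 2, bore in shift 1, cut in shift 1.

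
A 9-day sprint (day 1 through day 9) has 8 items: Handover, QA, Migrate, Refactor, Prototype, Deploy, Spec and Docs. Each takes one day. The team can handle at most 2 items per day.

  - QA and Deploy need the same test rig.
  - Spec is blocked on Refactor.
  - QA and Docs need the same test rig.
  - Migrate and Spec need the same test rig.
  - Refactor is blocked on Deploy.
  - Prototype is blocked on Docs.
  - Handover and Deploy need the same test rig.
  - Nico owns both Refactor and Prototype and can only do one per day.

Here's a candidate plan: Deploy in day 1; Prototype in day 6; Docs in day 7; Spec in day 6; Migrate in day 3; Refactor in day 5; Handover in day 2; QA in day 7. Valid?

No — it violates: QA and Docs need the same test rig

Handover and Deploy need the same test rig — holds.
Prototype is blocked on Docs — violated.
QA and Docs need the same test rig — violated.
The team can handle at most 2 items per day — holds.
Refactor is blocked on Deploy — holds.
Migrate and Spec need the same test rig — holds.
Nico owns both Refactor and Prototype and can only do one per day — holds.
QA and Deploy need the same test rig — holds.
Spec is blocked on Refactor — holds.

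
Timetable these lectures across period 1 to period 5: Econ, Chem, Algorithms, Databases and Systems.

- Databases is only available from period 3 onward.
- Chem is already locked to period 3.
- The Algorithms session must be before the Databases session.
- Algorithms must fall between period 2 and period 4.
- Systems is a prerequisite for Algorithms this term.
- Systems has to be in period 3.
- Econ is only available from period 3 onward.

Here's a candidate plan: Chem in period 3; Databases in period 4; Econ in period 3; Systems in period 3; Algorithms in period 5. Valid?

Algorithms must fall between period 2 and period 4 — violated.
Systems is a prerequisite for Algorithms this term — holds.
Chem is already locked to period 3 — holds.
Databases is only available from period 3 onward — holds.
The Algorithms session must be before the Databases session — violated.
Systems has to be in period 3 — holds.
Econ is only available from period 3 onward — holds.

No — it violates: The Algorithms session must be before the Databases session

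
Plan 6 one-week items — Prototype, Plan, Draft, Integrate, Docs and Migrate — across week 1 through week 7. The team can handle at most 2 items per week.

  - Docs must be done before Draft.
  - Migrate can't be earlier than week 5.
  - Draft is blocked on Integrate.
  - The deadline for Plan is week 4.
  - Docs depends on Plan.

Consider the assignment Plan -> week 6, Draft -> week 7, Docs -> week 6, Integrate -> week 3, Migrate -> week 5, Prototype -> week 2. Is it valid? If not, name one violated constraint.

The deadline for Plan is week 4 — violated.
Migrate can't be earlier than week 5 — holds.
Docs depends on Plan — violated.
Docs must be done before Draft — holds.
Draft is blocked on Integrate — holds.
The team can handle at most 2 items per week — holds.

No — it violates: The deadline for Plan is week 4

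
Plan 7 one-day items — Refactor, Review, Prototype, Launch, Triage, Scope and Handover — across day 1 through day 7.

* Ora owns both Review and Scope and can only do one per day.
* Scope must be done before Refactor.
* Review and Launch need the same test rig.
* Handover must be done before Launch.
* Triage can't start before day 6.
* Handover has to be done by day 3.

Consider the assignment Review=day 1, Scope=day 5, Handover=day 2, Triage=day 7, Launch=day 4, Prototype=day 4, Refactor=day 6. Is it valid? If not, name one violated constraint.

Handover must be done before Launch — holds.
Triage can't start before day 6 — holds.
Ora owns both Review and Scope and can only do one per day — holds.
Handover has to be done by day 3 — holds.
Scope must be done before Refactor — holds.
Review and Launch need the same test rig — holds.

Yes, all constraints hold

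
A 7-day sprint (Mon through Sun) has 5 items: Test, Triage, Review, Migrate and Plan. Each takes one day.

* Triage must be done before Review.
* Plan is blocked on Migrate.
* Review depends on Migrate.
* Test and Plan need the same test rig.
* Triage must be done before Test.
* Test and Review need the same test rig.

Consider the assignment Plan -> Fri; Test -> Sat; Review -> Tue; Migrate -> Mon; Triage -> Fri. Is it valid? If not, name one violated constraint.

No — it violates: Triage must be done before Review

Test and Review need the same test rig — holds.
Plan is blocked on Migrate — holds.
Triage must be done before Review — violated.
Test and Plan need the same test rig — holds.
Review depends on Migrate — holds.
Triage must be done before Test — holds.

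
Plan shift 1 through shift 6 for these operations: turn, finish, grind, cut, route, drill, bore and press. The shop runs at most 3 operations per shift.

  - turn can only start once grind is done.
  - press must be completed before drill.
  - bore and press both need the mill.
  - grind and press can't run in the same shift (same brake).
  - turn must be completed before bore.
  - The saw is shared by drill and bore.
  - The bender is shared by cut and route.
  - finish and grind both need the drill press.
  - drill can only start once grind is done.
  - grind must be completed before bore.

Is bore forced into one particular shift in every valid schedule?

bore can be shift 3 (e.g. grind in shift 1; route in shift 3; turn in shift 2; drill in shift 4; bore in shift 3; finish in shift 2; press in shift 2; cut in shift 1) or shift 4 (e.g. grind=shift 1, bore=shift 4, drill=shift 3, finish=shift 2, press=shift 2, cut=shift 1, turn=shift 2, route=shift 3).

No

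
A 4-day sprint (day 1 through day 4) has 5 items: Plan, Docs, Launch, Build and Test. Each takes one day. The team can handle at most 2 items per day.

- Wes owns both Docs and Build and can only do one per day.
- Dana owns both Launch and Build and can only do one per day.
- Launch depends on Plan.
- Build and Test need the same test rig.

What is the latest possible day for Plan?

day 3

Downstream work caps Plan at day 3.
Plan at day 3 is achievable: Docs in day 1, Launch in day 4, Test in day 1, Plan in day 3, Build in day 2.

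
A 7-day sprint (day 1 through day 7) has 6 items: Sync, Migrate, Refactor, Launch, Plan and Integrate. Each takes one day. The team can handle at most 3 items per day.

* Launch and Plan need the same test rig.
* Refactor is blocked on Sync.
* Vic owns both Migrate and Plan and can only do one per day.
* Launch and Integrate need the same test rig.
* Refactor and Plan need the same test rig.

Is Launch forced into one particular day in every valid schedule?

Launch can be day 1 (e.g. Plan=day 3; Launch=day 1; Sync=day 1; Refactor=day 2; Integrate=day 2; Migrate=day 1) or day 2 (e.g. Plan -> day 3, Sync -> day 1, Launch -> day 2, Integrate -> day 1, Refactor -> day 2, Migrate -> day 1).

No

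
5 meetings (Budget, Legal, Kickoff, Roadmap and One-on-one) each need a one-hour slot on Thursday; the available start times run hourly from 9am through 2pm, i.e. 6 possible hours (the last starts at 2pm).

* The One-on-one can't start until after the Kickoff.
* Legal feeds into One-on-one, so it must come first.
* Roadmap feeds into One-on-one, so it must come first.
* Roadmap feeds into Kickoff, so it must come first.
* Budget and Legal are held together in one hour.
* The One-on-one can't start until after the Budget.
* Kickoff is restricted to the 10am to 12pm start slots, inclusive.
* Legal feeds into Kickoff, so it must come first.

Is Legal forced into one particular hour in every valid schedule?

No

Legal can be 9am (e.g. One-on-one=11am; Budget=9am; Roadmap=9am; Kickoff=10am; Legal=9am) or 10am (e.g. Legal in 10am, Roadmap in 9am, Kickoff in 11am, One-on-one in 12pm, Budget in 10am).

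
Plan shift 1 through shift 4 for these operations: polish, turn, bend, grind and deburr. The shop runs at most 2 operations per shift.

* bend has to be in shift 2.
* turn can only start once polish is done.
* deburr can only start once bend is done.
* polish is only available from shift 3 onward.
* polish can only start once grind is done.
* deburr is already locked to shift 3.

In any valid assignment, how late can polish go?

shift 3

Polish is available from shift 3; downstream work caps polish at shift 3.
polish at shift 3 is achievable: deburr -> shift 3; polish -> shift 3; bend -> shift 2; turn -> shift 4; grind -> shift 1.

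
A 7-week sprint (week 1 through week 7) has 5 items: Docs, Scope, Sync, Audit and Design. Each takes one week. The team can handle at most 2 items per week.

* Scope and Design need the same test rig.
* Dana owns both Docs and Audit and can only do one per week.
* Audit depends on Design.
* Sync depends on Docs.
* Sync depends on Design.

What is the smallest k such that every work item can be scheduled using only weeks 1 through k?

3 weeks

The precedence chain requires at least 2 distinct weeks.
With at most 2 per week and 5 work items, at least 3 weeks are needed.
3 works (last occupied week: week 3): for example Audit in week 2; Docs in week 1; Scope in week 3; Sync in week 2; Design in week 1.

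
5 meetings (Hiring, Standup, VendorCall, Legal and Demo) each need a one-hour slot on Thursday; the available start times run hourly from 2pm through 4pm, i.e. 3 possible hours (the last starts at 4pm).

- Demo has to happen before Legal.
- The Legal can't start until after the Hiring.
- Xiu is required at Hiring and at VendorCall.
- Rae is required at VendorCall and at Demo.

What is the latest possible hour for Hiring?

Downstream work caps Hiring at 3pm.
Hiring at 3pm is achievable: Hiring -> 3pm; Legal -> 4pm; VendorCall -> 4pm; Demo -> 2pm; Standup -> 2pm.

3pm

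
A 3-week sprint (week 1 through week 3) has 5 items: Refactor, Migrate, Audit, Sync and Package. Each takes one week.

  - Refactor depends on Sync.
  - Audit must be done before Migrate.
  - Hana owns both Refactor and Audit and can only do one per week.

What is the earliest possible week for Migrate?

week 2

Precedence pushes Migrate to at least week 2.
Migrate at week 2 is achievable: Package=week 1; Refactor=week 2; Sync=week 1; Migrate=week 2; Audit=week 1.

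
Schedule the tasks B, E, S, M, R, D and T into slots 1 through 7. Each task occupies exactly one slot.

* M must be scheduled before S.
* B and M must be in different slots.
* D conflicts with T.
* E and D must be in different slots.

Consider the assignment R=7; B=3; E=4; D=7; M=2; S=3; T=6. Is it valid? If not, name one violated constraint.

Yes

M must be scheduled before S — holds.
B and M must be in different slots — holds.
E and D must be in different slots — holds.
D conflicts with T — holds.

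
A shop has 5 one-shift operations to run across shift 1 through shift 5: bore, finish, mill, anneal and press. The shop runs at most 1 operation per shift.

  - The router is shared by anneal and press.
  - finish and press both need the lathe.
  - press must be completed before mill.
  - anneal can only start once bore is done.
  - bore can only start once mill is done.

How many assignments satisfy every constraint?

5

Splitting on bore: it can be shift 3 (2), shift 4 (3). Listing each branch's schedules as (finish, mill, anneal, press) by shift number:
bore=shift 3: (4,2,5,1) (5,2,4,1) — 2.
bore=shift 4: (1,3,5,2) (2,3,5,1) (3,2,5,1) — 3.
Summing: 2 + 3 = 5.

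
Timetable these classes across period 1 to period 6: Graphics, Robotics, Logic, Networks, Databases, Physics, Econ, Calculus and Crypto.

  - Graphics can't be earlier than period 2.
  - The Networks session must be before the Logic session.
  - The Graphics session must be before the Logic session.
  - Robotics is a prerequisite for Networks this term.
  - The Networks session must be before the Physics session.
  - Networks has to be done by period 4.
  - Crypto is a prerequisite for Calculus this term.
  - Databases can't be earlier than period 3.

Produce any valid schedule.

Robotics in period 1; Physics in period 3; Graphics in period 2; Calculus in period 2; Econ in period 1; Databases in period 3; Networks in period 2; Logic in period 3; Crypto in period 1

Checking: Crypto(period 1) before Calculus(period 2); Graphics(period 2) before Logic(period 3); Networks(period 2) before Physics(period 3); Robotics(period 1) before Networks(period 2); Networks(period 2) before Logic(period 3); Networks=period 2 in [period 1,period 4]; Databases=period 3 in [period 3,period 6]; Graphics=period 2 in [period 2,period 6].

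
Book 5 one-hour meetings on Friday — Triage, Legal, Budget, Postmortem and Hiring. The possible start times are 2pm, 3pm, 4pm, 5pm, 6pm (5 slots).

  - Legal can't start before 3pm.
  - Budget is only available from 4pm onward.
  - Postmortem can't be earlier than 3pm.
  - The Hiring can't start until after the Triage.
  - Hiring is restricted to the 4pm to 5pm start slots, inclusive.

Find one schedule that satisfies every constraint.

Hiring=4pm, Budget=4pm, Postmortem=3pm, Triage=2pm, Legal=3pm

Checking: Triage(2pm) before Hiring(4pm); Budget=4pm in [4pm,6pm]; Postmortem=3pm in [3pm,6pm]; Legal=3pm in [3pm,6pm]; Hiring=4pm in [4pm,5pm].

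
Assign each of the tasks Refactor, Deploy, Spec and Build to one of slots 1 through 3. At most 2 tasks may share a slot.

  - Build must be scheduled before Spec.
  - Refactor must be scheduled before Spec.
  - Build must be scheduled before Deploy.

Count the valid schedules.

8

Splitting on Refactor: it can be 1 (5), 2 (3). Listing each branch's schedules as (Deploy, Spec, Build):
Refactor=1: (2,2,1) (2,3,1) (3,2,1) (3,3,1) (3,3,2) — 5.
Refactor=2: (2,3,1) (3,3,1) (3,3,2) — 3.
Summing: 5 + 3 = 8.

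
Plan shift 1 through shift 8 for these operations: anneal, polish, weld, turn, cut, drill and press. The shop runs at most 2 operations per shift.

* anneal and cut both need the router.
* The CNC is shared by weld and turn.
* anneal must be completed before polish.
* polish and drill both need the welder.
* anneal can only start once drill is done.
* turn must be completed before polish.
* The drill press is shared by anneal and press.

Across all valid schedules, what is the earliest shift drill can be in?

Downstream work caps drill at shift 6.
drill at shift 1 is achievable: weld -> shift 2, anneal -> shift 2, cut -> shift 3, drill -> shift 1, turn -> shift 1, polish -> shift 3, press -> shift 4.

shift 1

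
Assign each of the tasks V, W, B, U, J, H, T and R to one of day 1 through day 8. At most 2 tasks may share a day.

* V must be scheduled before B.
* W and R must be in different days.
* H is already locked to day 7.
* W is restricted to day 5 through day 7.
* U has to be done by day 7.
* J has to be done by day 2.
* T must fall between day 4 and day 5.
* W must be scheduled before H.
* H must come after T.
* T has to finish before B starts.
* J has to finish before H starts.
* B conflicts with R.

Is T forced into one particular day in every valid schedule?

No

T can be day 4 (e.g. H=day 7, V=day 2, B=day 5, W=day 5, J=day 1, T=day 4, R=day 2, U=day 1) or day 5 (e.g. J -> day 1, T -> day 5, U -> day 1, W -> day 5, H -> day 7, R -> day 2, B -> day 6, V -> day 2).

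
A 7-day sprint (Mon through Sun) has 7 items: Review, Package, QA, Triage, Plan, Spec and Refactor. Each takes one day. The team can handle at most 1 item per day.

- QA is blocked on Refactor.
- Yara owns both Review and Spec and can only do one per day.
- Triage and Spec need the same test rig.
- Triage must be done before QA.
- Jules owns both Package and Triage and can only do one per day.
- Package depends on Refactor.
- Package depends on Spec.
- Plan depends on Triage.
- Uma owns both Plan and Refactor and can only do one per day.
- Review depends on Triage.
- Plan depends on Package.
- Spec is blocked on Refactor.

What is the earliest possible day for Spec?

Tue

Precedence pushes Spec to at least Tue; downstream work caps Spec at Fri.
Spec at Tue is achievable: Package in Wed; Review in Sun; Plan in Sat; Spec in Tue; Refactor in Mon; Triage in Thu; QA in Fri.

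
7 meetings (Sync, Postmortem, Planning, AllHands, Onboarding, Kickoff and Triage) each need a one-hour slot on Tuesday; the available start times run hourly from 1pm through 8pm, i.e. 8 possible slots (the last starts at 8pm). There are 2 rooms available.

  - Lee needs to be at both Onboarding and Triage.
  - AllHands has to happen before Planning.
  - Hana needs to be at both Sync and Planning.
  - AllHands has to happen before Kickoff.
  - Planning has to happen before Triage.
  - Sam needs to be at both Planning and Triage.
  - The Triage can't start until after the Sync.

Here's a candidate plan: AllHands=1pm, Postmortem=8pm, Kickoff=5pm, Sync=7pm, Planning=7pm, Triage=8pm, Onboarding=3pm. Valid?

The Triage can't start until after the Sync — holds.
Sam needs to be at both Planning and Triage — holds.
There are 2 rooms available — holds.
Lee needs to be at both Onboarding and Triage — holds.
AllHands has to happen before Kickoff — holds.
AllHands has to happen before Planning — holds.
Hana needs to be at both Sync and Planning — violated.
Planning has to happen before Triage — holds.

No — it violates: Hana needs to be at both Sync and Planning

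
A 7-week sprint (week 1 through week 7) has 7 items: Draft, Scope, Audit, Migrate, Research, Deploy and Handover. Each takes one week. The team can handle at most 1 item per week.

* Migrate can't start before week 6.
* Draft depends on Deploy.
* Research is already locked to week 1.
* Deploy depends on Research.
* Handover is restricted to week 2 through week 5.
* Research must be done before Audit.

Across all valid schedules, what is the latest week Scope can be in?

Scope at week 7 is achievable: Handover=week 2, Research=week 1, Scope=week 7, Migrate=week 6, Deploy=week 3, Audit=week 5, Draft=week 4.

week 7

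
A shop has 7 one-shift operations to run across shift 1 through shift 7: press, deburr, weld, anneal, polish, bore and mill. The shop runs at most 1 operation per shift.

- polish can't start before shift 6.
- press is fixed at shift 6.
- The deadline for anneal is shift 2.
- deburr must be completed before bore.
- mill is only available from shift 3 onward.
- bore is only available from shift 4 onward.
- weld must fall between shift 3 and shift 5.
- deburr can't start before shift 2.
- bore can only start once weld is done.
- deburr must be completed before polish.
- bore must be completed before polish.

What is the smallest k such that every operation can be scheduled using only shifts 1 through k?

7 shifts

The precedence chain requires at least 3 distinct shifts.
With at most 1 per shift and 7 operations, at least 7 shifts are needed.
press can't be placed before shift 6, so the schedule must run through at least shift 6.
7 works (last occupied shift: shift 7): for example polish in shift 7; press in shift 6; mill in shift 5; bore in shift 4; deburr in shift 2; anneal in shift 1; weld in shift 3.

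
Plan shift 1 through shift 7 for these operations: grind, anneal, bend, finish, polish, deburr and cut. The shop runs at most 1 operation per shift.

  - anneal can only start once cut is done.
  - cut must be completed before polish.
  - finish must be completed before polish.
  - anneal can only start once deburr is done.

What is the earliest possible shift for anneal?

Precedence pushes anneal to at least shift 2.
anneal at shift 3 is achievable: finish in shift 4, bend in shift 7, anneal in shift 3, polish in shift 5, grind in shift 6, deburr in shift 2, cut in shift 1.
Nothing earlier works — the capacity limit rule out every shift before shift 3.

shift 3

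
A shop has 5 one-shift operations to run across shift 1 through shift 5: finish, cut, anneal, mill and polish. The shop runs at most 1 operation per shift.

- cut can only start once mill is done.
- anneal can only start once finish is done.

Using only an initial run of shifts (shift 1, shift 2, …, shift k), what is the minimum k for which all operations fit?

5

The precedence chain requires at least 2 distinct shifts.
With at most 1 per shift and 5 operations, at least 5 shifts are needed.
5 works (last occupied shift: shift 5): for example anneal=shift 4, mill=shift 2, finish=shift 1, cut=shift 3, polish=shift 5.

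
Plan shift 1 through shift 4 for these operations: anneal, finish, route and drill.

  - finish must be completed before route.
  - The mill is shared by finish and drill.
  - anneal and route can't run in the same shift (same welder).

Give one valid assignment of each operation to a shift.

drill=shift 2; finish=shift 1; route=shift 2; anneal=shift 1

Checking: finish(shift 1) before route(shift 2); finish(shift 1) != drill(shift 2); anneal(shift 1) != route(shift 2).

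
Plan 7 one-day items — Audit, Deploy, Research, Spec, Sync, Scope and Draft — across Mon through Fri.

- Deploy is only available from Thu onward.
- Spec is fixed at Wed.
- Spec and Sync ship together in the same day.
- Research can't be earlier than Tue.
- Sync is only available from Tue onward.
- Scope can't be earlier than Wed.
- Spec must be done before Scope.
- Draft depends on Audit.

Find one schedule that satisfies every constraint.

Sync=Wed, Deploy=Thu, Scope=Thu, Research=Tue, Draft=Tue, Audit=Mon, Spec=Wed

Checking: Audit(Mon) before Draft(Tue); Spec(Wed) before Scope(Thu); Spec = Sync = Wed; Research=Tue in [Tue,Fri]; Deploy=Thu in [Thu,Fri]; Sync=Wed in [Tue,Fri]; Scope=Thu in [Wed,Fri]; Spec=Wed in [Wed,Wed].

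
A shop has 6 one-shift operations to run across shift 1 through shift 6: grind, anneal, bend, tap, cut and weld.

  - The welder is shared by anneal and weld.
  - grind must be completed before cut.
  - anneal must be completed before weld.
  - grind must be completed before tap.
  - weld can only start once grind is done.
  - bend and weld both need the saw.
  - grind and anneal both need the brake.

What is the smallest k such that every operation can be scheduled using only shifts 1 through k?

The precedence chain requires at least 2 distinct shifts.
Could 2 shifts be enough, i.e. nothing placed later than shift 2? No: cut must come after grind (at shift 1 or later) → {shift 2}; grind must come before cut (at shift 2 or earlier) → {shift 1}; weld must come after grind (at shift 1 or later) → {shift 2}; anneal must come before weld (at shift 2 or earlier) → {shift 1}; anneal can't share with grind (shift 1) → nothing is left.
So 2 shifts is not enough.
3 works (last occupied shift: shift 3): for example cut=shift 2, anneal=shift 2, bend=shift 1, tap=shift 2, grind=shift 1, weld=shift 3.

3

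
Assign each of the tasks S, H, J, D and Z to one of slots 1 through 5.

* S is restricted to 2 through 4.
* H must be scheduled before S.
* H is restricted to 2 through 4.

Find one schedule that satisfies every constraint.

Z=1; S=3; D=1; H=2; J=1

Checking: H(2) before S(3); H=2 in [2,4]; S=3 in [2,4].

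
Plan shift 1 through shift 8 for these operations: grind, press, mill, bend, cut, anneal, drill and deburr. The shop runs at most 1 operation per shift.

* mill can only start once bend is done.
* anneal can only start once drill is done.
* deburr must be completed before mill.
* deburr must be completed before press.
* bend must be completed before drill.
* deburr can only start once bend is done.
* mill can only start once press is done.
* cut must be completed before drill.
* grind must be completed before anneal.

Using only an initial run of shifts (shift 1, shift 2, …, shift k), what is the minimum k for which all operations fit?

The precedence chain requires at least 4 distinct shifts.
With at most 1 per shift and 8 operations, at least 8 shifts are needed.
8 works (last occupied shift: shift 8): for example deburr=shift 2, mill=shift 4, anneal=shift 8, bend=shift 1, drill=shift 6, grind=shift 7, press=shift 3, cut=shift 5.

8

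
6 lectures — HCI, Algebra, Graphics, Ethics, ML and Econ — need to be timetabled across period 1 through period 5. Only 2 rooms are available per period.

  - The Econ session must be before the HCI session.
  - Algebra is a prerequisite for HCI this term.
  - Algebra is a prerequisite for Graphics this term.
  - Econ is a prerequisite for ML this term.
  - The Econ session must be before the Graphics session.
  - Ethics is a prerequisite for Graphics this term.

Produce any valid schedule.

ML=period 3; Ethics=period 2; Econ=period 1; HCI=period 2; Algebra=period 1; Graphics=period 3

Checking: Algebra(period 1) before Graphics(period 3); Ethics(period 2) before Graphics(period 3); Econ(period 1) before HCI(period 2); Econ(period 1) before Graphics(period 3); Econ(period 1) before ML(period 3); Algebra(period 1) before HCI(period 2); max 2 per period (cap 2).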